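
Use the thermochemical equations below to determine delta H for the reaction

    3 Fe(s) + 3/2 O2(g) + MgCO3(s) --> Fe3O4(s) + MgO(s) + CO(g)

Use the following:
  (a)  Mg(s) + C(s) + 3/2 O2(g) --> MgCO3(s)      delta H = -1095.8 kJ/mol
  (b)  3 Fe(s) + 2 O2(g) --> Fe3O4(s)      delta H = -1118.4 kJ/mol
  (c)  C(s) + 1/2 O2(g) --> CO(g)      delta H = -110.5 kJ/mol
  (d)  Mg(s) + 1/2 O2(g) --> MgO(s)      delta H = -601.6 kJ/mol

(a) reversed (MgCO3(s) must end up as a reactant): +1095.8 kJ/mol
(b) as written (Fe3O4(s) already on the product side): -1118.4 kJ/mol
(c) as written (CO(g) already on the product side): -110.5 kJ/mol
(d) as written (MgO(s) already on the product side): -601.6 kJ/mol
Combining the equations, delta H = (-1)·(-1095.8) + (1)·(-1118.4) + (1)·(-110.5) + (1)·(-601.6) = -734.7 kJ/mol

delta H = -734.7 kJ/mol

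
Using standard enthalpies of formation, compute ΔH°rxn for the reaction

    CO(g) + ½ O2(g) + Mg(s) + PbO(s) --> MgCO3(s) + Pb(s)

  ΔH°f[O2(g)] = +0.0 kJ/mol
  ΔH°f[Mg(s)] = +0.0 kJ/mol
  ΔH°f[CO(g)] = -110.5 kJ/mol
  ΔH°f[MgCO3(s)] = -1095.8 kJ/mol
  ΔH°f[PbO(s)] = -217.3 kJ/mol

ΔH°rxn = -768.0 kJ/mol

ΔH°rxn = Σ nΔHf°(products) − Σ nΔHf°(reactants).
Products: 1·(-1095.8) + 1·(+0.0) = -1095.8
Reactants: 1·(-110.5) + 1/2·(+0.0) + 1·(+0.0) + 1·(-217.3) = -327.8
ΔH°rxn = (-1095.8) − (-327.8) = -768.0 kJ/mol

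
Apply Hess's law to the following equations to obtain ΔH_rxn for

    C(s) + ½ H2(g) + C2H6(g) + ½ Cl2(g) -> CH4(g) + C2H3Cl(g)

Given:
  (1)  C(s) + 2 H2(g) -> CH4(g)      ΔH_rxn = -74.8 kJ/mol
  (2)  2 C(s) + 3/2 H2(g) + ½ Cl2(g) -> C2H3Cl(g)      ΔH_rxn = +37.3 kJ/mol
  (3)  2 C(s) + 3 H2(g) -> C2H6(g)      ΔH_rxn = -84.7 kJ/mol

(1) as written: -74.8 kJ/mol
(2) as written: +37.3 kJ/mol
(3) reversed: +84.7 kJ/mol
Combining the equations, ΔH_rxn = (1)·(-74.8) + (1)·(+37.3) + (-1)·(-84.7) = 47.2 kJ/mol

ΔH_rxn = 47.2 kJ/mol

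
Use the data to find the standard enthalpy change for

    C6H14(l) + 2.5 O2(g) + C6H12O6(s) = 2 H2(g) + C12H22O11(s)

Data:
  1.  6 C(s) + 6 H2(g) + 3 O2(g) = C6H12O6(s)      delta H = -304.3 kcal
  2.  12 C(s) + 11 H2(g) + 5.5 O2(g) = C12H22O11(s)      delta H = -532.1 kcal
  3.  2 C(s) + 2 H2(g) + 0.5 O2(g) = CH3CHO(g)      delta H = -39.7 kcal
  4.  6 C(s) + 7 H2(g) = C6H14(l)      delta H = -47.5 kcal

delta H = -180.3 kcal

eq. 1 reversed: +304.3 kcal
eq. 2 as written: -532.1 kcal
eq. 3: not needed.
eq. 4 reversed: +47.5 kcal
delta H = (+304.3) + (-532.1) + (+47.5) = -180.3 kcal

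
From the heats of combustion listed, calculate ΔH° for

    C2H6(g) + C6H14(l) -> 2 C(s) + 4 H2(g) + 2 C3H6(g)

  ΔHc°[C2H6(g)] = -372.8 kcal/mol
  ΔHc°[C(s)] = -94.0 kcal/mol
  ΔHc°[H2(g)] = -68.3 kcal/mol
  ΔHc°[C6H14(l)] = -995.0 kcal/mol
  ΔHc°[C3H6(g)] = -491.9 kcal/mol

ΔH° = 77.2 kcal/mol

With combustion enthalpies, reactants minus products:
= [1·(-372.8) + 1·(-995.0)] − [2·(-94.0) + 4·(-68.3) + 2·(-491.9)]
= 77.2 kcal/mol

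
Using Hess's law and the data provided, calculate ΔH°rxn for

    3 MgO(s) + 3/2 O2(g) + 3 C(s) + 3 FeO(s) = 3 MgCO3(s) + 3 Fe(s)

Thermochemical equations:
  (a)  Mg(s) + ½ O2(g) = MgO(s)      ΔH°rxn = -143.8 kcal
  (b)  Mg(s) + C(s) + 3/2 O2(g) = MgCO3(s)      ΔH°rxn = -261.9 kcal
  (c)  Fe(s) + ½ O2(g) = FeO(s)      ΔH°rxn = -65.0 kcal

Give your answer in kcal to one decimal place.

(a) reversed and × 3 (reverse to put MgO(s) on the reactant side; scale by 3 for the 3 MgO(s)): (-3)·(-143.8) = +431.4 kcal
(b) × 3 (×3 to match 3 MgCO3(s) in the target): (3)·(-261.9) = -785.7 kcal
(c) reversed and × 3 (FeO(s) must end up as a reactant; ×3 to match 3 FeO(s) in the target): (-3)·(-65.0) = +195.0 kcal
ΔH°rxn = (+431.4) + (-785.7) + (+195.0) = -159.3 kcal

ΔH°rxn = -159.3 kcal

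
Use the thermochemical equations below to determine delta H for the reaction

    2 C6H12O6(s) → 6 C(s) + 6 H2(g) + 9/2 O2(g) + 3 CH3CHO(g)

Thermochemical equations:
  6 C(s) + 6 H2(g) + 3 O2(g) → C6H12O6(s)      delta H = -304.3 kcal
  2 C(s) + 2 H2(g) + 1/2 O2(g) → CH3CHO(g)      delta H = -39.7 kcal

equation 1 reversed and × 2: (-2)·(-304.3) = +608.6 kcal
equation 2 × 3: (3)·(-39.7) = -119.1 kcal
delta H = (+608.6) + (-119.1) = 489.5 kcal

delta H = 489.5 kcal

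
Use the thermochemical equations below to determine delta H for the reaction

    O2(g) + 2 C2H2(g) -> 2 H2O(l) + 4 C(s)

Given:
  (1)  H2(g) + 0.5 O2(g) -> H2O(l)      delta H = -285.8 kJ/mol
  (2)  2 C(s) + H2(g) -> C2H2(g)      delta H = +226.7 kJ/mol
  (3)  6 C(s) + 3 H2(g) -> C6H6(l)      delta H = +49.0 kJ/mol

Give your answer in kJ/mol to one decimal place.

(1) × 2 (×2 to match 2 H2O(l) in the target): (2)·(-285.8) = -571.6 kJ/mol
(2) reversed and × 2 (C2H2(g) must end up as a reactant; scale by 2 for the 2 C2H2(g)): (-2)·(+226.7) = -453.4 kJ/mol
(3): not needed (C6H6(l) appears nowhere else).
Summing the manipulated equations, delta H = (2)·(-285.8) + (-2)·(+226.7) = -1025.0 kJ/mol

delta H = -1025.0 kJ/mol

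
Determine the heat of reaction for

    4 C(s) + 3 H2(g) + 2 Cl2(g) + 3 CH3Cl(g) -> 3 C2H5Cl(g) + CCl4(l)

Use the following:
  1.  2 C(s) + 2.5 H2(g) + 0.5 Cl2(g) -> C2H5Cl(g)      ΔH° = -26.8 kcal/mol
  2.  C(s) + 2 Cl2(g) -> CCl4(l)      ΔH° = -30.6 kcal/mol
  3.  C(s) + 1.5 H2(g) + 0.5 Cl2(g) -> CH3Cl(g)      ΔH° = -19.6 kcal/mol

eq. 1 × 3 (scale by 3 for the 3 C2H5Cl(g)): (3)·(-26.8) = -80.4 kcal/mol
eq. 2 as written (CCl4(l) already on the product side): -30.6 kcal/mol
eq. 3 reversed and × 3 (reverse to put CH3Cl(g) on the reactant side; ×3 to match 3 CH3Cl(g) in the target): (-3)·(-19.6) = +58.8 kcal/mol
Summing the manipulated equations, ΔH° = (-80.4) + (-30.6) + (+58.8) = -52.2 kcal/mol

ΔH° = -52.2 kcal/mol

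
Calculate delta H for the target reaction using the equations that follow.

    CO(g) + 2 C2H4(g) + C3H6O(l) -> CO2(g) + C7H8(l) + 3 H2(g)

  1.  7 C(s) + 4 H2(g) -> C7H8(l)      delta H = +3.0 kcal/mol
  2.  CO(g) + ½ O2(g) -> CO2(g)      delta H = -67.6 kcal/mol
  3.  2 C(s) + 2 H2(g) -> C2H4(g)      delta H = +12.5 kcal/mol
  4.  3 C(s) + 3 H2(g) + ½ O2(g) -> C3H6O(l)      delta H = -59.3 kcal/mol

eq. 1 as written (C7H8(l) already on the product side): +3.0 kcal/mol
eq. 2 as written (CO(g) already on the reactant side): -67.6 kcal/mol
eq. 3 reversed and × 2 (reverse to put C2H4(g) on the reactant side; ×2 to match 2 C2H4(g) in the target): (-2)·(+12.5) = -25.0 kcal/mol
eq. 4 reversed (reverse to put C3H6O(l) on the reactant side): +59.3 kcal/mol
Combining the equations, delta H = (+3.0) + (-67.6) + (-25.0) + (+59.3) = -30.3 kcal/mol

delta H = -30.3 kcal/mol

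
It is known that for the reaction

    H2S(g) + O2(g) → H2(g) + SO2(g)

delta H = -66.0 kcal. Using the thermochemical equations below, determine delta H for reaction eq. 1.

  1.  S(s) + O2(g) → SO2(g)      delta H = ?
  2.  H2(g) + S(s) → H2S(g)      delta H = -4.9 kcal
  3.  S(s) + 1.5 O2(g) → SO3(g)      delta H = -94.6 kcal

delta H = -70.9 kcal

eq. 1 as written (SO2(g) already on the product side): contributes x
eq. 2 reversed (H2S(g) must end up as a reactant): +4.9 kcal
eq. 3: not needed (SO3(g) appears nowhere else).
-66.0 = (+4.9) + x
x = (-66.0 − (+4.9)) / (1) = -70.9 kcal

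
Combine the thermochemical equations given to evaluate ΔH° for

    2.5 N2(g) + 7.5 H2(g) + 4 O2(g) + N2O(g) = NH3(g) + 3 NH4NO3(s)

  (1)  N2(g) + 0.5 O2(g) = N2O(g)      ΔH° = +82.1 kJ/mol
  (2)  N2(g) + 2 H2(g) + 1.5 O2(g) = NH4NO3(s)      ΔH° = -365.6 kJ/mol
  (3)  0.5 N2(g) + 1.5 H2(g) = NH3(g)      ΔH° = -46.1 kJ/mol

ΔH° = -1225.0 kJ/mol

(1) reversed: -82.1 kJ/mol
(2) × 3: (3)·(-365.6) = -1096.8 kJ/mol
(3) as written: -46.1 kJ/mol
Combining the equations, ΔH° = (-82.1) + (-1096.8) + (-46.1) = -1225.0 kJ/mol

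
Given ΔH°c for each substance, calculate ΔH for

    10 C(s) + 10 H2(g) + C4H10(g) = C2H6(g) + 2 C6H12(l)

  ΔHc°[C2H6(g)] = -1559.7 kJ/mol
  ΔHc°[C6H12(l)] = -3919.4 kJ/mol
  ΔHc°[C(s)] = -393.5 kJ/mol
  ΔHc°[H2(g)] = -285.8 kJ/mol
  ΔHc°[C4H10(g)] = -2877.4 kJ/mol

With combustion enthalpies, reactants minus products:
= [10·(-393.5) + 10·(-285.8) + 1·(-2877.4)] − [1·(-1559.7) + 2·(-3919.4)]
= -271.9 kJ/mol

ΔH = -271.9 kJ/mol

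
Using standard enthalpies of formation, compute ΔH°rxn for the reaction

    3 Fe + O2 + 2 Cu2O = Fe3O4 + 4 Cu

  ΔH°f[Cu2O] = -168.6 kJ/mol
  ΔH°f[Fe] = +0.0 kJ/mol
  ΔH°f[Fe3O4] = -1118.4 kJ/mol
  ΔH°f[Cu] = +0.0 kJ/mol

ΔH°rxn = -781.2 kJ/mol

Products: 1·(-1118.4) + 4·(+0.0) = -1118.4
Reactants: 3·(+0.0) + 1·(+0.0) + 2·(-168.6) = -337.2
ΔH°rxn = (-1118.4) − (-337.2) = -781.2 kJ/mol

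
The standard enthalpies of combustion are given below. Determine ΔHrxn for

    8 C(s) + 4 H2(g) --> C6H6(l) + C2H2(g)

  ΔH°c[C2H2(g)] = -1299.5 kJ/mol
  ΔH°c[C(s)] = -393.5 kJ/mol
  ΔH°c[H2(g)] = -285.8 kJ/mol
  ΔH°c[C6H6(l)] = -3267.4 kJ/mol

ΔHrxn = 275.7 kJ/mol

With combustion enthalpies, reactants minus products:
= [8·(-393.5) + 4·(-285.8)] − [1·(-3267.4) + 1·(-1299.5)]
= 275.7 kJ/mol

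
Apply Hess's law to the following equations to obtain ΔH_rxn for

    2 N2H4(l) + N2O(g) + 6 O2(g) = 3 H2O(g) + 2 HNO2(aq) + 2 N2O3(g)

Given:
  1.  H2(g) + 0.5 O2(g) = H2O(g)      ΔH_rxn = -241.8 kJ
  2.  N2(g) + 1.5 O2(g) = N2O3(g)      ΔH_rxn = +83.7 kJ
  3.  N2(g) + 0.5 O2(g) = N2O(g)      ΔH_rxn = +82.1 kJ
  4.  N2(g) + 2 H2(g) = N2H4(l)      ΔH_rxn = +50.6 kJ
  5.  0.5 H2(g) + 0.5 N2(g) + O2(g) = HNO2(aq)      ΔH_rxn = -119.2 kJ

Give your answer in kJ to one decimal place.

eq. 1 × 3 (×3 to match 3 H2O(g) in the target): (3)·(-241.8) = -725.4 kJ
eq. 2 × 2 (×2 to match 2 N2O3(g) in the target): (2)·(+83.7) = +167.4 kJ
eq. 3 reversed (N2O(g) must end up as a reactant): -82.1 kJ
eq. 4 reversed and × 2 (N2H4(l) must end up as a reactant; ×2 to match 2 N2H4(l) in the target): (-2)·(+50.6) = -101.2 kJ
eq. 5 × 2 (×2 to match 2 HNO2(aq) in the target): (2)·(-119.2) = -238.4 kJ
Summing the manipulated equations, ΔH_rxn = (3)·(-241.8) + (2)·(+83.7) + (-1)·(+82.1) + (-2)·(+50.6) + (2)·(-119.2) = -979.7 kJ

ΔH_rxn = -979.7 kJ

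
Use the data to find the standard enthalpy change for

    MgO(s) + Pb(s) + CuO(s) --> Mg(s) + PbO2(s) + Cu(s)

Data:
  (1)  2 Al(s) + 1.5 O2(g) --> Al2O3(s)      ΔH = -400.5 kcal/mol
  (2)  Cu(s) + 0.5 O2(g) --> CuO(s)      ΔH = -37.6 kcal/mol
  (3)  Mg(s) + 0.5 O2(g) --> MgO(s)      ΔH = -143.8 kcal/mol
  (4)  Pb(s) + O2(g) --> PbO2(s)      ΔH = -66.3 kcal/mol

ΔH = 115.1 kcal/mol

(1): not needed (Al(s) appears nowhere else).
(2) reversed (CuO(s) must end up as a reactant): +37.6 kcal/mol
(3) reversed (reverse to put MgO(s) on the reactant side): +143.8 kcal/mol
(4) as written (PbO2(s) already on the product side): -66.3 kcal/mol
Combining the equations, ΔH = (+37.6) + (+143.8) + (-66.3) = 115.1 kcal/mol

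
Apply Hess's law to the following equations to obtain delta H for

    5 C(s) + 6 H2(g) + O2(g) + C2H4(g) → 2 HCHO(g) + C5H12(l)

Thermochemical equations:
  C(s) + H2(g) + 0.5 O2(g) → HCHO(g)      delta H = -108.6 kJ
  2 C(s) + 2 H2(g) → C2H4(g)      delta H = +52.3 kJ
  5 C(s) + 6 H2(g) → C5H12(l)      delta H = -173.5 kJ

equation 1 × 2 (×2 to match 2 HCHO(g) in the target): (2)·(-108.6) = -217.2 kJ
equation 2 reversed (reverse to put C2H4(g) on the reactant side): -52.3 kJ
equation 3 as written (C5H12(l) already on the product side): -173.5 kJ
delta H = (-217.2) + (-52.3) + (-173.5) = -443.0 kJ

delta H = -443.0 kJ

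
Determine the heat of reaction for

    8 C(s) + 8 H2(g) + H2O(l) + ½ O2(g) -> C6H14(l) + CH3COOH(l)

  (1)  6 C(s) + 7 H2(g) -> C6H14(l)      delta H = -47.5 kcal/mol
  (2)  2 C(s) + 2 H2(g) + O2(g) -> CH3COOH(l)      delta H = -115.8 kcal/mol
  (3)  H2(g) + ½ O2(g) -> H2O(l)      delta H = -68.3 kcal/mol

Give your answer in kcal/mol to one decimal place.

delta H = -95.0 kcal/mol

(1) as written: -47.5 kcal/mol
(2) as written: -115.8 kcal/mol
(3) reversed: +68.3 kcal/mol
Combining the equations, delta H = (-47.5) + (-115.8) + (+68.3) = -95.0 kcal/mol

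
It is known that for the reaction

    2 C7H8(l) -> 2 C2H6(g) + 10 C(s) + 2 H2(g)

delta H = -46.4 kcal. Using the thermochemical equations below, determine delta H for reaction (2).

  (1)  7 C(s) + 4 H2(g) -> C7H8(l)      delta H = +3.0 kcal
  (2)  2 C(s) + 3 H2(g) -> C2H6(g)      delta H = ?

delta H = -20.2 kcal

(1) reversed and × 2: (-2)·(+3.0) = -6.0 kcal
(2) × 2: contributes 2·x
-46.4 = (-6.0) + 2·x
x = (-46.4 − (-6.0)) / (2) = -20.2 kcal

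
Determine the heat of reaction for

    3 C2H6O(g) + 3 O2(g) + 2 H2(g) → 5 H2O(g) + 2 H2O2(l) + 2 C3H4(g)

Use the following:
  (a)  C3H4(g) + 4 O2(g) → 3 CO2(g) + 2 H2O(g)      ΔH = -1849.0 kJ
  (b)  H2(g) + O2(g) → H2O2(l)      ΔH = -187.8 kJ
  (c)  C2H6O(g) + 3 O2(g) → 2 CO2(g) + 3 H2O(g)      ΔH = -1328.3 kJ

(a) reversed and × 2: (-2)·(-1849.0) = +3698.0 kJ
(b) × 2: (2)·(-187.8) = -375.6 kJ
(c) × 3: (3)·(-1328.3) = -3984.9 kJ
By Hess's law, ΔH = (+3698.0) + (-375.6) + (-3984.9) = -662.5 kJ

ΔH = -662.5 kJ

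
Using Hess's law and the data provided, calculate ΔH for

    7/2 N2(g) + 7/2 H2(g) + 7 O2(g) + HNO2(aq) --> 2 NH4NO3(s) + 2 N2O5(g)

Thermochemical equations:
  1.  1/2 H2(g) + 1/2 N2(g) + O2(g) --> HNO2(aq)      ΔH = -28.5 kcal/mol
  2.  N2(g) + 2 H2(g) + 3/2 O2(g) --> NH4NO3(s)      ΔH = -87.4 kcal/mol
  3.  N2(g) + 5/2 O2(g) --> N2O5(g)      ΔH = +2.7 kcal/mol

eq. 1 reversed (reverse to put HNO2(aq) on the reactant side): +28.5 kcal/mol
eq. 2 × 2 (×2 to match 2 NH4NO3(s) in the target): (2)·(-87.4) = -174.8 kcal/mol
eq. 3 × 2 (×2 to match 2 N2O5(g) in the target): (2)·(+2.7) = +5.4 kcal/mol
Since enthalpy is a state function, ΔH = (+28.5) + (-174.8) + (+5.4) = -140.9 kcal/mol

ΔH = -140.9 kcal/mol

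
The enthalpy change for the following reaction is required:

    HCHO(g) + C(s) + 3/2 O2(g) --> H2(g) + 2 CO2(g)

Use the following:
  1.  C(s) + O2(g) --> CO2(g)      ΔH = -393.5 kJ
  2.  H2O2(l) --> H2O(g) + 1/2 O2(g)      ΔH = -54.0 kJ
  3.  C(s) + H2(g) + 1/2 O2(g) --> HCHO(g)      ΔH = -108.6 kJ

eq. 1 × 2: (2)·(-393.5) = -787.0 kJ
eq. 2: not needed.
eq. 3 reversed: +108.6 kJ
Combining the equations, ΔH = (-787.0) + (+108.6) = -678.4 kJ

ΔH = -678.4 kJ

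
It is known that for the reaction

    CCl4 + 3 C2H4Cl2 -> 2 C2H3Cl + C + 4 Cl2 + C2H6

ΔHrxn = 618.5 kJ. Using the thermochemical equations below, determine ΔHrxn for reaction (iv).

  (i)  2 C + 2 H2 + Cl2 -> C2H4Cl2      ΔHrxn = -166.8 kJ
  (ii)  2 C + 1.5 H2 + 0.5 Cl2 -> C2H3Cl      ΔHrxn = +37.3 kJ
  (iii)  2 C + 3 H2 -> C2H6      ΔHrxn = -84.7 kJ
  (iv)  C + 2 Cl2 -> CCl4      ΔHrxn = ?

ΔHrxn = -128.2 kJ

(i) reversed and × 3: (-3)·(-166.8) = +500.4 kJ
(ii) × 2: (2)·(+37.3) = +74.6 kJ
(iii) as written: -84.7 kJ
(iv) reversed: contributes −x
+618.5 = (+500.4) + (+74.6) + (-84.7) − x
x = (+618.5 − (+490.3)) / (-1) = -128.2 kJ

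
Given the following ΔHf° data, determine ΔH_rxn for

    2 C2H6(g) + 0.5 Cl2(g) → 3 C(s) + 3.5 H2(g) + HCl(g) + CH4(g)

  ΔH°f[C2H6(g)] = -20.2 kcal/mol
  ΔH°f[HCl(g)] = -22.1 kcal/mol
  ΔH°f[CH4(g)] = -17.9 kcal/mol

ΔH°rxn = Σ nΔHf°(products) − Σ nΔHf°(reactants).
Products: 3·(+0.0) + 7/2·(+0.0) + 1·(-22.1) + 1·(-17.9) = -40.0
Reactants: 2·(-20.2) + 1/2·(+0.0) = -40.4
ΔH_rxn = (-40.0) − (-40.4) = 0.4 kcal/mol

ΔH_rxn = 0.4 kcal/mol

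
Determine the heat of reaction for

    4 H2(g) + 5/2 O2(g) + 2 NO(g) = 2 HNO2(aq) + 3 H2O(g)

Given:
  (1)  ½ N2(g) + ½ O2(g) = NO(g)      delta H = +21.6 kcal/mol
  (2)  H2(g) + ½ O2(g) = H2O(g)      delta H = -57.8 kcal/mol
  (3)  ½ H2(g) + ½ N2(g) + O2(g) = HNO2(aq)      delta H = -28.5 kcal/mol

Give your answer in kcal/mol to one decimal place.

(1) reversed and × 2 (NO(g) must end up as a reactant; ×2 to match 2 NO(g) in the target): (-2)·(+21.6) = -43.2 kcal/mol
(2) × 3 (scale by 3 for the 3 H2O(g)): (3)·(-57.8) = -173.4 kcal/mol
(3) × 2 (scale by 2 for the 2 HNO2(aq)): (2)·(-28.5) = -57.0 kcal/mol
delta H = (-43.2) + (-173.4) + (-57.0) = -273.6 kcal/mol

delta H = -273.6 kcal/mol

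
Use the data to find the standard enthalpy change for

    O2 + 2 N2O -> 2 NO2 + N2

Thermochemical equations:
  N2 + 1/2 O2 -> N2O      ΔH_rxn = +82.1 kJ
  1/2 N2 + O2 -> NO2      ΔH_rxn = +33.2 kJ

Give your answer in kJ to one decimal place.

equation 1 reversed and × 2: (-2)·(+82.1) = -164.2 kJ
equation 2 × 2: (2)·(+33.2) = +66.4 kJ
ΔH_rxn = (-164.2) + (+66.4) = -97.8 kJ

ΔH_rxn = -97.8 kJ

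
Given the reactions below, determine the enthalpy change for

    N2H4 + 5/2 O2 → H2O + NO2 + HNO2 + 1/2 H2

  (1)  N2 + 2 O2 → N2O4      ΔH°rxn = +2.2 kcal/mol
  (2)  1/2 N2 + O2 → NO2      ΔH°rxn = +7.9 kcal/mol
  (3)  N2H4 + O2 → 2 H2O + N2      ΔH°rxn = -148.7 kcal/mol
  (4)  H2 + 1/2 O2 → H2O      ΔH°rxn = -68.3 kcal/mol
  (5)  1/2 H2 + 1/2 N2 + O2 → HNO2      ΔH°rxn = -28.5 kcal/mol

(1): not needed (N2O4 appears nowhere else).
(2) as written (NO2 already on the product side): +7.9 kcal/mol
(3) as written (N2H4 already on the reactant side): -148.7 kcal/mol
(4) reversed: +68.3 kcal/mol
(5) as written (HNO2 already on the product side): -28.5 kcal/mol
Summing the manipulated equations, ΔH°rxn = (1)·(+7.9) + (1)·(-148.7) + (-1)·(-68.3) + (1)·(-28.5) = -101.0 kcal/mol

ΔH°rxn = -101.0 kcal/mol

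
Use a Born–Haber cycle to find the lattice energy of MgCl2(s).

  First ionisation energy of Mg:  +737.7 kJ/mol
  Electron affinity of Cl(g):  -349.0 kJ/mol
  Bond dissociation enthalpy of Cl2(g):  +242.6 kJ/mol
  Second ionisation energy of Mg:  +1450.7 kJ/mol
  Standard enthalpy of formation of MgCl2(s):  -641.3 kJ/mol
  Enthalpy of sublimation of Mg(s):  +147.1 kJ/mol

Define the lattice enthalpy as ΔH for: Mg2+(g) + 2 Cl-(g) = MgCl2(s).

ΔHf° = 1·ΔHsub + 1·(ΣIE) + 1·D(Cl2) + 2·EA + U
-641.3 = 1·(+147.1) + 1·(+2188.4) + 1·(+242.6) + 2·(-349.0) + U
U = -641.3 − (+1880.1) = -2521.4 kJ/mol

U = -2521.4 kJ/mol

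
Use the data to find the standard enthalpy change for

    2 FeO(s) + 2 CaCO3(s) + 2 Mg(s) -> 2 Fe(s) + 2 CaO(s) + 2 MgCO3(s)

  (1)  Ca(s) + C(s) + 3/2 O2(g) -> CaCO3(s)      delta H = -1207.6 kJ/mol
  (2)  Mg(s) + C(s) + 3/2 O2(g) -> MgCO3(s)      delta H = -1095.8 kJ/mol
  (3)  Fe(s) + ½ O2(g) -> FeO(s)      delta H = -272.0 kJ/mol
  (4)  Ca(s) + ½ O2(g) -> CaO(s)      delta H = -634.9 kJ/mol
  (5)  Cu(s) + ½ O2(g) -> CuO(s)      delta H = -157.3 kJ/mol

delta H = -502.2 kJ/mol

(1) reversed and × 2: (-2)·(-1207.6) = +2415.2 kJ/mol
(2) × 2: (2)·(-1095.8) = -2191.6 kJ/mol
(3) reversed and × 2: (-2)·(-272.0) = +544.0 kJ/mol
(4) × 2: (2)·(-634.9) = -1269.8 kJ/mol
(5): not needed.
delta H = (+2415.2) + (-2191.6) + (+544.0) + (-1269.8) = -502.2 kJ/mol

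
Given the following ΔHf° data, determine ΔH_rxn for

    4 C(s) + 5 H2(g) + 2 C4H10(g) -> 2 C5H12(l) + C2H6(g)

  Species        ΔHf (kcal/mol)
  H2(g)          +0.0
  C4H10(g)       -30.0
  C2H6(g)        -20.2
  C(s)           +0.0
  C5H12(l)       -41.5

ΔH_rxn = -43.2 kcal/mol

Products: 2·(-41.5) + 1·(-20.2) = -103.2
Reactants: 4·(+0.0) + 5·(+0.0) + 2·(-30.0) = -60.0
ΔH_rxn = (-103.2) − (-60.0) = -43.2 kcal/mol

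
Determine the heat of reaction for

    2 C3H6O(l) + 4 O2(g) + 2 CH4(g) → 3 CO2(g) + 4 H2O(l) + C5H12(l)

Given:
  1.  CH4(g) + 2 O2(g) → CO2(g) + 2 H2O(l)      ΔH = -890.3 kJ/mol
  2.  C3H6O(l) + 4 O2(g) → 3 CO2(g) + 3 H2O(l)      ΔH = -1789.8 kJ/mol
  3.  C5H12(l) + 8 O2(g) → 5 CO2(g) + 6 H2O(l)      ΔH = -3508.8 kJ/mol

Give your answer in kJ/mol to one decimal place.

ΔH = -1851.4 kJ/mol

eq. 1 × 2: (2)·(-890.3) = -1780.6 kJ/mol
eq. 2 × 2: (2)·(-1789.8) = -3579.6 kJ/mol
eq. 3 reversed: +3508.8 kJ/mol
Summing the manipulated equations, ΔH = (-1780.6) + (-3579.6) + (+3508.8) = -1851.4 kJ/mol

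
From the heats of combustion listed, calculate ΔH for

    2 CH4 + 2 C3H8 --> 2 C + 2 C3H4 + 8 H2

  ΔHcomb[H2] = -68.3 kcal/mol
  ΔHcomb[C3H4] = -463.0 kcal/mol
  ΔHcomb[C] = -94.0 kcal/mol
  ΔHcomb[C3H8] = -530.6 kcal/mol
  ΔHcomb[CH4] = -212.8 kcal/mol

Using ΔH = Σ nΔHc°(reactants) − Σ nΔHc°(products):
= [2·(-212.8) + 2·(-530.6)] − [2·(-94.0) + 2·(-463.0) + 8·(-68.3)]
= 173.6 kcal/mol

ΔH = 173.6 kcal/mol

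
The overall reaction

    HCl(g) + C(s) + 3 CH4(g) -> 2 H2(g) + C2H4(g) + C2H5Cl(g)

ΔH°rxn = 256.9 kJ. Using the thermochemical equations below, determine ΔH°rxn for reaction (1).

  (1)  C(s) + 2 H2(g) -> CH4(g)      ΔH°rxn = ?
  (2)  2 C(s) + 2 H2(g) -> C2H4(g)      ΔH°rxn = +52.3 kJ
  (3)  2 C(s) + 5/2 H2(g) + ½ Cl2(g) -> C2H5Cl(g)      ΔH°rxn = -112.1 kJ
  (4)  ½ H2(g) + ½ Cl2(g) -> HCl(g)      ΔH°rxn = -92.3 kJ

(1) reversed and × 3: contributes −3·x
(2) as written: +52.3 kJ
(3) as written: -112.1 kJ
(4) reversed: +92.3 kJ
+256.9 = (+52.3) + (-112.1) + (+92.3) − 3·x
x = (+256.9 − (+32.5)) / (-3) = -74.8 kJ

ΔH°rxn = -74.8 kJ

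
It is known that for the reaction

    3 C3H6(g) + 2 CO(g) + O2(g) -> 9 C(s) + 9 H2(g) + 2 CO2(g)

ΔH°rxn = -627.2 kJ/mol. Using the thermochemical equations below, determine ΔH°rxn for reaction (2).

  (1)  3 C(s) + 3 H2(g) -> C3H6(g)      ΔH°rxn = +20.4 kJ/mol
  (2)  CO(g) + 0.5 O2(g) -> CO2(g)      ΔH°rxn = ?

ΔH°rxn = -283.0 kJ/mol

(1) reversed and × 3 (C3H6(g) must end up as a reactant; ×3 to match 3 C3H6(g) in the target): (-3)·(+20.4) = -61.2 kJ/mol
(2) × 2 (×2 to match 2 CO(g) in the target): contributes 2·x
-627.2 = (-61.2) + 2·x
x = (-627.2 − (-61.2)) / (2) = -283.0 kJ/mol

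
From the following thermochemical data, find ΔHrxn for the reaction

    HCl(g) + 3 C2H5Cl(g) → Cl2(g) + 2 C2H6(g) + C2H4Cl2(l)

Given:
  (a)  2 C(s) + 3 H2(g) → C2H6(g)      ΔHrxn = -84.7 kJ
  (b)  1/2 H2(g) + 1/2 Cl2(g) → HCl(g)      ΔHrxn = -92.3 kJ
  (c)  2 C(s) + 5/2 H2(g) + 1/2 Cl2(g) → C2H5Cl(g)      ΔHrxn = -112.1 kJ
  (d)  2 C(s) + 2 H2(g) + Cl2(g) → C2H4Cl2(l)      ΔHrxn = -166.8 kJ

ΔHrxn = 92.4 kJ

(a) × 2 (scale by 2 for the 2 C2H6(g)): (2)·(-84.7) = -169.4 kJ
(b) reversed (reverse to put HCl(g) on the reactant side): +92.3 kJ
(c) reversed and × 3 (C2H5Cl(g) must end up as a reactant; ×3 to match 3 C2H5Cl(g) in the target): (-3)·(-112.1) = +336.3 kJ
(d) as written (C2H4Cl2(l) already on the product side): -166.8 kJ
ΔHrxn = (2)·(-84.7) + (-1)·(-92.3) + (-3)·(-112.1) + (1)·(-166.8) = 92.4 kJ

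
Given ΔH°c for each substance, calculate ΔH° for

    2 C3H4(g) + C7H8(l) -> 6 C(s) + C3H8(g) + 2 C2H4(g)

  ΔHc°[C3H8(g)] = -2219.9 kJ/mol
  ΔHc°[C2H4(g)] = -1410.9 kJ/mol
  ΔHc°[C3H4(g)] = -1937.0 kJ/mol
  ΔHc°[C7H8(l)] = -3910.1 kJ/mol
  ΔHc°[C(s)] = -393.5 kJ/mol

ΔH° = -381.4 kJ/mol

Using ΔH = Σ nΔHc°(reactants) − Σ nΔHc°(products):
= [2·(-1937.0) + 1·(-3910.1)] − [6·(-393.5) + 1·(-2219.9) + 2·(-1410.9)]
= -381.4 kJ/mol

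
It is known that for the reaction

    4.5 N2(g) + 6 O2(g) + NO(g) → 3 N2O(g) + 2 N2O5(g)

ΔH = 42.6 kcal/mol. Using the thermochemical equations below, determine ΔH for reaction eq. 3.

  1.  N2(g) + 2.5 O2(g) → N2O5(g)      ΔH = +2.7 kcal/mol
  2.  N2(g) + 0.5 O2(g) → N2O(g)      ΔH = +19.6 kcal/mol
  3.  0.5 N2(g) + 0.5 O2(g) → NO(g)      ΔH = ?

ΔH = 21.6 kcal/mol

eq. 1 × 2 (scale by 2 for the 2 N2O5(g)): (2)·(+2.7) = +5.4 kcal/mol
eq. 2 × 3 (scale by 3 for the 3 N2O(g)): (3)·(+19.6) = +58.8 kcal/mol
eq. 3 reversed (NO(g) must end up as a reactant): contributes −x
+42.6 = (+5.4) + (+58.8) − x
x = (+42.6 − (+64.2)) / (-1) = 21.6 kcal/mol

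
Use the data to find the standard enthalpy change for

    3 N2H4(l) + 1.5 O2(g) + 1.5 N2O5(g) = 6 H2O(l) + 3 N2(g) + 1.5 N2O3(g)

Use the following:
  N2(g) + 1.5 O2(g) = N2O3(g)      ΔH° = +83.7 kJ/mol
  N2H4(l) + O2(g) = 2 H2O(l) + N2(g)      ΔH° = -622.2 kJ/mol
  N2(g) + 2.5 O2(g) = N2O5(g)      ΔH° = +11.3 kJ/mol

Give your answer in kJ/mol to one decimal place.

equation 1 × 3/2 (×3/2 to match 3/2 N2O3(g) in the target): (3/2)·(+83.7) = +125.55 kJ/mol
equation 2 × 3 (×3 to match 3 N2H4(l) in the target): (3)·(-622.2) = -1866.6 kJ/mol
equation 3 reversed and × 3/2 (reverse to put N2O5(g) on the reactant side; ×3/2 to match 3/2 N2O5(g) in the target): (-3/2)·(+11.3) = -16.95 kJ/mol
By Hess's law, ΔH° = (3/2)·(+83.7) + (3)·(-622.2) + (-3/2)·(+11.3) = -1758.0 kJ/mol

ΔH° = -1758.0 kJ/mol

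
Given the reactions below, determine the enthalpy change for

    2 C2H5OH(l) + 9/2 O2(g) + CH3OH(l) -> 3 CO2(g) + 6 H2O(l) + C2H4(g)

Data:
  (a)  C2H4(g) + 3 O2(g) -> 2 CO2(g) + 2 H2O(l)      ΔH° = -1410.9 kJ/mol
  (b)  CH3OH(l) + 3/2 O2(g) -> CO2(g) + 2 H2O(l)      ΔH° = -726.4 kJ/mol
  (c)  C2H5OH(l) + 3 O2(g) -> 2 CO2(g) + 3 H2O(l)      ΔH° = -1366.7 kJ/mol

(a) reversed: +1410.9 kJ/mol
(b) as written: -726.4 kJ/mol
(c) × 2: (2)·(-1366.7) = -2733.4 kJ/mol
ΔH° = (-1)·(-1410.9) + (1)·(-726.4) + (2)·(-1366.7) = -2048.9 kJ/mol

ΔH° = -2048.9 kJ/mol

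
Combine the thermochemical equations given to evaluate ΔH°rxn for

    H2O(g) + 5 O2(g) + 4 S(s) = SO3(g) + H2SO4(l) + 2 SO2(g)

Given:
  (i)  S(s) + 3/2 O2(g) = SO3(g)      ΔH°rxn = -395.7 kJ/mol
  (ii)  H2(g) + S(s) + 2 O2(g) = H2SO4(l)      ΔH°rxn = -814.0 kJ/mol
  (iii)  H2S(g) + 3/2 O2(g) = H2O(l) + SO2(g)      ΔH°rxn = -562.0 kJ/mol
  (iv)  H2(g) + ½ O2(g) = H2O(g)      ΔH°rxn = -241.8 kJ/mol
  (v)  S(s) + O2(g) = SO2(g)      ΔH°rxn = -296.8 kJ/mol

(i) as written: -395.7 kJ/mol
(ii) as written: -814.0 kJ/mol
(iii): not needed.
(iv) reversed: +241.8 kJ/mol
(v) × 2: (2)·(-296.8) = -593.6 kJ/mol
Summing the manipulated equations, ΔH°rxn = (-395.7) + (-814.0) + (+241.8) + (-593.6) = -1561.5 kJ/mol

ΔH°rxn = -1561.5 kJ/mol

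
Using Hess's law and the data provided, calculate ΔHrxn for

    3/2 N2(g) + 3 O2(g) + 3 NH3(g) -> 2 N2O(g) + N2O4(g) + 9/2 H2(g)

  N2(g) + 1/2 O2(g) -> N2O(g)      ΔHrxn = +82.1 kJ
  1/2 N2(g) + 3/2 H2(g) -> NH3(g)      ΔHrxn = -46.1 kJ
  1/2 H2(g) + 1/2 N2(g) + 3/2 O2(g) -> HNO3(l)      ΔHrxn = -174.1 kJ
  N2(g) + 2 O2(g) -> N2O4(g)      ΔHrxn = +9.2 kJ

ΔHrxn = 311.7 kJ

equation 1 × 2: (2)·(+82.1) = +164.2 kJ
equation 2 reversed and × 3: (-3)·(-46.1) = +138.3 kJ
equation 3: not needed.
equation 4 as written: +9.2 kJ
Combining the equations, ΔHrxn = (2)·(+82.1) + (-3)·(-46.1) + (1)·(+9.2) = 311.7 kJ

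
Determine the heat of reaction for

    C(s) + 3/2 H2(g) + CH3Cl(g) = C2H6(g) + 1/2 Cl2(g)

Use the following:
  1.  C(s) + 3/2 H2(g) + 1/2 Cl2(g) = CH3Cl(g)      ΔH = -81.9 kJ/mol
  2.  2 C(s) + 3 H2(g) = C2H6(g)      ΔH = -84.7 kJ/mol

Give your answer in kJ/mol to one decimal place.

eq. 1 reversed (CH3Cl(g) must end up as a reactant): +81.9 kJ/mol
eq. 2 as written (C2H6(g) already on the product side): -84.7 kJ/mol
By Hess's law, ΔH = (-1)·(-81.9) + (1)·(-84.7) = -2.8 kJ/mol

ΔH = -2.8 kJ/mol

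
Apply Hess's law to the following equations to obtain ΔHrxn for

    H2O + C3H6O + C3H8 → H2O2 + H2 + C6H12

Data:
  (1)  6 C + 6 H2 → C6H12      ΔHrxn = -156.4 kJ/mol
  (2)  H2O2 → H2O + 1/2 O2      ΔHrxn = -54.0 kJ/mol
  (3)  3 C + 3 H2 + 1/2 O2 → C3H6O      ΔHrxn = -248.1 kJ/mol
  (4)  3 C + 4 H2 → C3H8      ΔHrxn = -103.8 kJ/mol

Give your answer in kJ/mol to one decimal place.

ΔHrxn = 249.5 kJ/mol

(1) as written: -156.4 kJ/mol
(2) reversed: +54.0 kJ/mol
(3) reversed: +248.1 kJ/mol
(4) reversed: +103.8 kJ/mol
ΔHrxn = (-156.4) + (+54.0) + (+248.1) + (+103.8) = 249.5 kJ/mol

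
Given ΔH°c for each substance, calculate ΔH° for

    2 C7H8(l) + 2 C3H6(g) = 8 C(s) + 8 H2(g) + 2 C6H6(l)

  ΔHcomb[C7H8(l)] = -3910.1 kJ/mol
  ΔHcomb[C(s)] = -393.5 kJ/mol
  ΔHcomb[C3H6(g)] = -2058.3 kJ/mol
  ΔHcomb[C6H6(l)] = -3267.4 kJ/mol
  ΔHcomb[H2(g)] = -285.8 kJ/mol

With combustion enthalpies, reactants minus products:
= [2·(-3910.1) + 2·(-2058.3)] − [8·(-393.5) + 8·(-285.8) + 2·(-3267.4)]
= 32.4 kJ/mol

ΔH° = 32.4 kJ/mol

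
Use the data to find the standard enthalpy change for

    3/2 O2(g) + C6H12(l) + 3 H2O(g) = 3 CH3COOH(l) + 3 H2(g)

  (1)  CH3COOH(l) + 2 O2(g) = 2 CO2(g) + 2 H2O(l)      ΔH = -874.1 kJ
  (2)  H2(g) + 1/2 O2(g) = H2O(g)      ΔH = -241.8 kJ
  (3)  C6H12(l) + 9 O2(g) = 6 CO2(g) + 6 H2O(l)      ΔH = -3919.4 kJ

ΔH = -571.7 kJ

(1) reversed and × 3: (-3)·(-874.1) = +2622.3 kJ
(2) reversed and × 3: (-3)·(-241.8) = +725.4 kJ
(3) as written: -3919.4 kJ
ΔH = (-3)·(-874.1) + (-3)·(-241.8) + (1)·(-3919.4) = -571.7 kJ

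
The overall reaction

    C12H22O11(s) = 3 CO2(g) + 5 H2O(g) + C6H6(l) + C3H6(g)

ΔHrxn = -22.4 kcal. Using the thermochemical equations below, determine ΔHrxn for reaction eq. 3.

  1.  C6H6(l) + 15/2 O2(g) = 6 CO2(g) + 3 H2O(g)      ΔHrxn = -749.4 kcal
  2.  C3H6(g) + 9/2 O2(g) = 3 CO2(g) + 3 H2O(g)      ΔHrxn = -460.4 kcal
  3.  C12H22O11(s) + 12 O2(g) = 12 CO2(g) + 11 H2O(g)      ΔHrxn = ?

ΔHrxn = -1232.2 kcal

eq. 1 reversed: +749.4 kcal
eq. 2 reversed: +460.4 kcal
eq. 3 as written: contributes x
-22.4 = (+749.4) + (+460.4) + x
x = (-22.4 − (+1209.8)) / (1) = -1232.2 kcal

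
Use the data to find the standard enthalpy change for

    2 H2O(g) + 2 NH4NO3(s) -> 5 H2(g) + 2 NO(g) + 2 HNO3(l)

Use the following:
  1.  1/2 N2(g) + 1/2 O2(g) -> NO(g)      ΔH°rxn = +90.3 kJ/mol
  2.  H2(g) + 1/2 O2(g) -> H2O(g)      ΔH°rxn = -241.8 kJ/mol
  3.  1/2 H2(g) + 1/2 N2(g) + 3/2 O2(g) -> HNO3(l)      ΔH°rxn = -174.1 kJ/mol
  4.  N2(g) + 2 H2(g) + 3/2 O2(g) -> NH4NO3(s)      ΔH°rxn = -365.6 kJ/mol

ΔH°rxn = 1047.2 kJ/mol

eq. 1 × 2 (scale by 2 for the 2 NO(g)): (2)·(+90.3) = +180.6 kJ/mol
eq. 2 reversed and × 2 (H2O(g) must end up as a reactant; scale by 2 for the 2 H2O(g)): (-2)·(-241.8) = +483.6 kJ/mol
eq. 3 × 2 (scale by 2 for the 2 HNO3(l)): (2)·(-174.1) = -348.2 kJ/mol
eq. 4 reversed and × 2 (reverse to put NH4NO3(s) on the reactant side; ×2 to match 2 NH4NO3(s) in the target): (-2)·(-365.6) = +731.2 kJ/mol
By Hess's law, ΔH°rxn = (+180.6) + (+483.6) + (-348.2) + (+731.2) = 1047.2 kJ/mol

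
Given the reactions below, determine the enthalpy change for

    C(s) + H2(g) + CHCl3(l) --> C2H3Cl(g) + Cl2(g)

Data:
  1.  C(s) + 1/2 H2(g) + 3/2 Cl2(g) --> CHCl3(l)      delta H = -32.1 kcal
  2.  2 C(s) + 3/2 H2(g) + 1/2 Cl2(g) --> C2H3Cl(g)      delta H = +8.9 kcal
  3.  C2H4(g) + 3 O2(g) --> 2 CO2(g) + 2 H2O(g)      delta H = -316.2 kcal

delta H = 41.0 kcal

eq. 1 reversed: +32.1 kcal
eq. 2 as written: +8.9 kcal
eq. 3: not needed.
delta H = (-1)·(-32.1) + (1)·(+8.9) = 41.0 kcal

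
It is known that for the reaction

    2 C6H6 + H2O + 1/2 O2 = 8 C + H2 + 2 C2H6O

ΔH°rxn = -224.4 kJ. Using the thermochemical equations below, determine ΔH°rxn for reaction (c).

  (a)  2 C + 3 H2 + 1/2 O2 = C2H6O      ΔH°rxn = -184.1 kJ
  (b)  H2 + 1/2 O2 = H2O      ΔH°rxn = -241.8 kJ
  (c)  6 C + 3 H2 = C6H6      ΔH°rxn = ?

ΔH°rxn = 49.0 kJ

(a) × 2 (×2 to match 2 C2H6O in the target): (2)·(-184.1) = -368.2 kJ
(b) reversed (H2O must end up as a reactant): +241.8 kJ
(c) reversed and × 2 (reverse to put C6H6 on the reactant side; ×2 to match 2 C6H6 in the target): contributes −2·x
-224.4 = (-368.2) + (+241.8) − 2·x
x = (-224.4 − (-126.4)) / (-2) = 49.0 kJ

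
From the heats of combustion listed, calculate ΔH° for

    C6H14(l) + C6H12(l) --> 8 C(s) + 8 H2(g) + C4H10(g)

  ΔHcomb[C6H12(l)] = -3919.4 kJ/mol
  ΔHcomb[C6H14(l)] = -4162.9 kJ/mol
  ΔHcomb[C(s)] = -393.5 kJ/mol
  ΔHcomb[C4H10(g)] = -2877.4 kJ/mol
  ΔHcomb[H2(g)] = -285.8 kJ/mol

ΔH° = 229.5 kJ/mol

Using ΔH = Σ nΔHc°(reactants) − Σ nΔHc°(products):
= [1·(-4162.9) + 1·(-3919.4)] − [8·(-393.5) + 8·(-285.8) + 1·(-2877.4)]
= 229.5 kJ/mol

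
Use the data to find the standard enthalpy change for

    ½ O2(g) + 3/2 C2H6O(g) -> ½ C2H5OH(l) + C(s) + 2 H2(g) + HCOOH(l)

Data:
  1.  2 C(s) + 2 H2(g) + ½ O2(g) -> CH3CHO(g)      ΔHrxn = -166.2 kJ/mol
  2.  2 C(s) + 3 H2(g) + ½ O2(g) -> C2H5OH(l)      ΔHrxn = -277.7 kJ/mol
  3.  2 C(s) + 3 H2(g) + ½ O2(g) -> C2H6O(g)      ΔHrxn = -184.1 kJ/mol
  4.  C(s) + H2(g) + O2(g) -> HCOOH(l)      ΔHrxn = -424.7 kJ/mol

ΔHrxn = -287.4 kJ/mol

eq. 1: not needed.
eq. 2 × 1/2: (1/2)·(-277.7) = -138.85 kJ/mol
eq. 3 reversed and × 3/2: (-3/2)·(-184.1) = +276.15 kJ/mol
eq. 4 as written: -424.7 kJ/mol
By Hess's law, ΔHrxn = (1/2)·(-277.7) + (-3/2)·(-184.1) + (1)·(-424.7) = -287.4 kJ/mol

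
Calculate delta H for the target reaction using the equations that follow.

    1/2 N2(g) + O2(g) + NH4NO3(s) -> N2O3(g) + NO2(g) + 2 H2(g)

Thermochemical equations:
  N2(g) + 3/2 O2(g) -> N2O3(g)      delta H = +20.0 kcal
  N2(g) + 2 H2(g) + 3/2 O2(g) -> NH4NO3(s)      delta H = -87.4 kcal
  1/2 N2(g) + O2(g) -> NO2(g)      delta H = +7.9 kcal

delta H = 115.3 kcal

equation 1 as written: +20.0 kcal
equation 2 reversed: +87.4 kcal
equation 3 as written: +7.9 kcal
By Hess's law, delta H = (+20.0) + (+87.4) + (+7.9) = 115.3 kcal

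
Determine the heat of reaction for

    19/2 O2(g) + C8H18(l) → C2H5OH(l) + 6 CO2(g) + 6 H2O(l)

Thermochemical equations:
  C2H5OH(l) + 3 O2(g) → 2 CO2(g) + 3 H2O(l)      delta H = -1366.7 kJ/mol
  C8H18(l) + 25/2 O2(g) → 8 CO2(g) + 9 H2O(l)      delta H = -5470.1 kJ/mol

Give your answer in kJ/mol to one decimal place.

equation 1 reversed (reverse to put C2H5OH(l) on the product side): +1366.7 kJ/mol
equation 2 as written (C8H18(l) already on the reactant side): -5470.1 kJ/mol
delta H = (+1366.7) + (-5470.1) = -4103.4 kJ/mol

delta H = -4103.4 kJ/mol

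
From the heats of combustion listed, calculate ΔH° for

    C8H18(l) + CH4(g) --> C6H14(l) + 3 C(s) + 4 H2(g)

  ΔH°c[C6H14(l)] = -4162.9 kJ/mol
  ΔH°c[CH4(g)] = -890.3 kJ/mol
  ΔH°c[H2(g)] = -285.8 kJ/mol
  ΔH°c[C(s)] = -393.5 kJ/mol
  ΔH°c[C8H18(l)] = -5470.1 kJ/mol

Using ΔH = Σ nΔHc°(reactants) − Σ nΔHc°(products):
= [1·(-5470.1) + 1·(-890.3)] − [1·(-4162.9) + 3·(-393.5) + 4·(-285.8)]
= 126.2 kJ/mol

ΔH° = 126.2 kJ/mol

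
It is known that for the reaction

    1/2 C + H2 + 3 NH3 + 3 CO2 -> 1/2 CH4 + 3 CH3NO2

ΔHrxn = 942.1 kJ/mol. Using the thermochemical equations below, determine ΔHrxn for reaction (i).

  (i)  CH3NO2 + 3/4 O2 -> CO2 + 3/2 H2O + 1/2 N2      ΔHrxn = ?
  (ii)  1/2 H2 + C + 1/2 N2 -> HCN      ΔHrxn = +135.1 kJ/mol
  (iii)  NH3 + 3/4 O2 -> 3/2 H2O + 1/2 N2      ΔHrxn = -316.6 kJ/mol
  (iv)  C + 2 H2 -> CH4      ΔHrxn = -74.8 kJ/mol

(i) reversed and × 3 (reverse to put CH3NO2 on the product side; scale by 3 for the 3 CH3NO2): contributes −3·x
(ii): not needed (HCN appears nowhere else).
(iii) × 3 (scale by 3 for the 3 NH3): (3)·(-316.6) = -949.8 kJ/mol
(iv) × 1/2 (scale by 1/2 for the 1/2 CH4): (1/2)·(-74.8) = -37.4 kJ/mol
+942.1 = (-949.8) + (-37.4) − 3·x
x = (+942.1 − (-987.2)) / (-3) = -643.1 kJ/mol

ΔHrxn = -643.1 kJ/mol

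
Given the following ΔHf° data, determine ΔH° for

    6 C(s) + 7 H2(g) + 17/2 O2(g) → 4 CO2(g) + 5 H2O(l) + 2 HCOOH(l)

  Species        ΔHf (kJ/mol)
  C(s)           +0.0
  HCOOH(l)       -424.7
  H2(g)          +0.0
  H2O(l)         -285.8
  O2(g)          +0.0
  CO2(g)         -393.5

ΔH° = -3852.4 kJ/mol

ΔH°rxn = Σ nΔHf°(products) − Σ nΔHf°(reactants).
Products: 4·(-393.5) + 5·(-285.8) + 2·(-424.7) = -3852.4
Reactants: 6·(+0.0) + 7·(+0.0) + 17/2·(+0.0) = +0.0
ΔH° = (-3852.4) − (+0.0) = -3852.4 kJ/mol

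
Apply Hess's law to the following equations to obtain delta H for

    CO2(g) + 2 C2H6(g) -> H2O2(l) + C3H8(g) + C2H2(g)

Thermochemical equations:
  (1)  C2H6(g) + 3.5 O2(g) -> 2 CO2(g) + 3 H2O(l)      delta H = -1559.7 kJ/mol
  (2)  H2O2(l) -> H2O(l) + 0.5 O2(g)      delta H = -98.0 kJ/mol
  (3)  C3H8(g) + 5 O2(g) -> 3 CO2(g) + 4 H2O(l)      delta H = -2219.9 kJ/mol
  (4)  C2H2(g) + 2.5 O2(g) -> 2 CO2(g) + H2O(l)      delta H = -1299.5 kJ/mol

(1) × 2 (scale by 2 for the 2 C2H6(g)): (2)·(-1559.7) = -3119.4 kJ/mol
(2) reversed (H2O2(l) must end up as a product): +98.0 kJ/mol
(3) reversed (C3H8(g) must end up as a product): +2219.9 kJ/mol
(4) reversed (reverse to put C2H2(g) on the product side): +1299.5 kJ/mol
By Hess's law, delta H = (2)·(-1559.7) + (-1)·(-98.0) + (-1)·(-2219.9) + (-1)·(-1299.5) = 498.0 kJ/mol

delta H = 498.0 kJ/mol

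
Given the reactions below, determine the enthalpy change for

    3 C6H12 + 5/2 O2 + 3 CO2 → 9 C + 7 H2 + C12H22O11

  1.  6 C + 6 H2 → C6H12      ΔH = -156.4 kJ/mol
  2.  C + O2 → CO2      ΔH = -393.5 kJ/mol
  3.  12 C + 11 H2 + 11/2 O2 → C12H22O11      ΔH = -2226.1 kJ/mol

ΔH = -576.4 kJ/mol

eq. 1 reversed and × 3: (-3)·(-156.4) = +469.2 kJ/mol
eq. 2 reversed and × 3: (-3)·(-393.5) = +1180.5 kJ/mol
eq. 3 as written: -2226.1 kJ/mol
Since enthalpy is a state function, ΔH = (-3)·(-156.4) + (-3)·(-393.5) + (1)·(-2226.1) = -576.4 kJ/mol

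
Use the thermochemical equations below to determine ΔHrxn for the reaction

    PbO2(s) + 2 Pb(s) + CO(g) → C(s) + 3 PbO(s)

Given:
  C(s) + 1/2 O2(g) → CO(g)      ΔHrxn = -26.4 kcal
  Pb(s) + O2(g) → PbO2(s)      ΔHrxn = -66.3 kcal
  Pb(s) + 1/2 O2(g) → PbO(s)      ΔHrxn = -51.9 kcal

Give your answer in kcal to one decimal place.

ΔHrxn = -63.0 kcal

equation 1 reversed: +26.4 kcal
equation 2 reversed: +66.3 kcal
equation 3 × 3: (3)·(-51.9) = -155.7 kcal
ΔHrxn = (-1)·(-26.4) + (-1)·(-66.3) + (3)·(-51.9) = -63.0 kcal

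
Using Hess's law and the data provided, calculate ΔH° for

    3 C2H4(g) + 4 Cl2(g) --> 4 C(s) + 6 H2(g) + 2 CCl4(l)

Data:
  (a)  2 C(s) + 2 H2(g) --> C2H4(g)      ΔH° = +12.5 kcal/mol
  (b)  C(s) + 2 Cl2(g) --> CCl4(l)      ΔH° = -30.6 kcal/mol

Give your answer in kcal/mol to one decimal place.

(a) reversed and × 3 (reverse to put C2H4(g) on the reactant side; ×3 to match 3 C2H4(g) in the target): (-3)·(+12.5) = -37.5 kcal/mol
(b) × 2 (×2 to match 2 CCl4(l) in the target): (2)·(-30.6) = -61.2 kcal/mol
Since enthalpy is a state function, ΔH° = (-37.5) + (-61.2) = -98.7 kcal/mol

ΔH° = -98.7 kcal/mol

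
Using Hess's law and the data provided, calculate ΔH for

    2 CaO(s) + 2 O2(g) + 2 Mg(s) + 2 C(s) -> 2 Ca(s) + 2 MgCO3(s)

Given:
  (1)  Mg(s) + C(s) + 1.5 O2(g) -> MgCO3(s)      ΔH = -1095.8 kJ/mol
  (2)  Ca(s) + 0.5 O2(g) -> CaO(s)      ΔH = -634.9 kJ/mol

(1) × 2 (×2 to match 2 MgCO3(s) in the target): (2)·(-1095.8) = -2191.6 kJ/mol
(2) reversed and × 2 (CaO(s) must end up as a reactant; ×2 to match 2 CaO(s) in the target): (-2)·(-634.9) = +1269.8 kJ/mol
Combining the equations, ΔH = (2)·(-1095.8) + (-2)·(-634.9) = -921.8 kJ/mol

ΔH = -921.8 kJ/mol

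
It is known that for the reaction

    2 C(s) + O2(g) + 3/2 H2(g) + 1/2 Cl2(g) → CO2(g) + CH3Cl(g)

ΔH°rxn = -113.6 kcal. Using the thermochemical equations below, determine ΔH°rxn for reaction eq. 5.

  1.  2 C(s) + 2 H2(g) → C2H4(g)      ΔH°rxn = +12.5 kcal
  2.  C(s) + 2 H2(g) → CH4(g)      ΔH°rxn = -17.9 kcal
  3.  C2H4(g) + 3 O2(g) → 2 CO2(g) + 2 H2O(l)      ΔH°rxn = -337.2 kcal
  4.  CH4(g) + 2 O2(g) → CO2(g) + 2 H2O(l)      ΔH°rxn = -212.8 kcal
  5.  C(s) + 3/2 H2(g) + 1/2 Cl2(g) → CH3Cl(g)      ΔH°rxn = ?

ΔH°rxn = -19.6 kcal

eq. 1 as written: +12.5 kcal
eq. 2 reversed: +17.9 kcal
eq. 3 as written: -337.2 kcal
eq. 4 reversed: +212.8 kcal
eq. 5 as written (CH3Cl(g) already on the product side): contributes x
-113.6 = (+12.5) + (+17.9) + (-337.2) + (+212.8) + x
x = (-113.6 − (-94.0)) / (1) = -19.6 kcal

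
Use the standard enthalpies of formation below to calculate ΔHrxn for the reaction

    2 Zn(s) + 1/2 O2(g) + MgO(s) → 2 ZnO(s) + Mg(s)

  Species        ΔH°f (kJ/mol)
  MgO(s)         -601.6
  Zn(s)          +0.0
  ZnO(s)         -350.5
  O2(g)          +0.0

ΔHrxn = -99.4 kJ/mol

Products: 2·(-350.5) + 1·(+0.0) = -701.0
Reactants: 2·(+0.0) + 1/2·(+0.0) + 1·(-601.6) = -601.6
ΔHrxn = (-701.0) − (-601.6) = -99.4 kJ/mol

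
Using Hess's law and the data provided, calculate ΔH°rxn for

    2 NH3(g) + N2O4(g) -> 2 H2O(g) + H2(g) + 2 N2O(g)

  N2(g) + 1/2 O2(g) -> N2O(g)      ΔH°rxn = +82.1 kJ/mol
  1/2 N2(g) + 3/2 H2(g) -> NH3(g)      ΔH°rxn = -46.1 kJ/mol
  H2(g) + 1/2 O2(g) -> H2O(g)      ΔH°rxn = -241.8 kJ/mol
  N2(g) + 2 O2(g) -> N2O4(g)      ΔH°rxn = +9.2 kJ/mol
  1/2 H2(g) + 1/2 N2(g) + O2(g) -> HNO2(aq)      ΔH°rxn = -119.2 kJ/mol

equation 1 × 2 (×2 to match 2 N2O(g) in the target): (2)·(+82.1) = +164.2 kJ/mol
equation 2 reversed and × 2 (reverse to put NH3(g) on the reactant side; ×2 to match 2 NH3(g) in the target): (-2)·(-46.1) = +92.2 kJ/mol
equation 3 × 2 (scale by 2 for the 2 H2O(g)): (2)·(-241.8) = -483.6 kJ/mol
equation 4 reversed (N2O4(g) must end up as a reactant): -9.2 kJ/mol
equation 5: not needed (HNO2(aq) appears nowhere else).
Combining the equations, ΔH°rxn = (+164.2) + (+92.2) + (-483.6) + (-9.2) = -236.4 kJ/mol

ΔH°rxn = -236.4 kJ/mol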